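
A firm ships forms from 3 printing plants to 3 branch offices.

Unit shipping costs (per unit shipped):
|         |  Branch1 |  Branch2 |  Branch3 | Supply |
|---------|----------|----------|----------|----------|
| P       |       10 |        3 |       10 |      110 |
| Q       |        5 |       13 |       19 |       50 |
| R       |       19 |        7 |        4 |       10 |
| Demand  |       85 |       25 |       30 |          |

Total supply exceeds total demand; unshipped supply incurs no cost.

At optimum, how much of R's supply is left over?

An optimal plan:
  P→Branch1: 35 × 10 = 350
  P→Branch2: 25 × 3 = 75
  P→Branch3: 20 × 10 = 200
  Q→Branch1: 50 × 5 = 250
  R→Branch3: 10 × 4 = 40
Total cost = 915.
R ships 10 of its 10, leaving 0.

0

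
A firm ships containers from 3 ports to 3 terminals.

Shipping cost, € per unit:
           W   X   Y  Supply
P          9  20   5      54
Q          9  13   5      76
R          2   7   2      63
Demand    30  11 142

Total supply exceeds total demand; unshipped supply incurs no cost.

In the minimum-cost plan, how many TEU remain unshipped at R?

Minimum-cost shipments:
  P–Y: 44 × €5 = €220
  Q–Y: 76 × €5 = €380
  R–W: 30 × €2 = €60
  R–X: 11 × €7 = €77
  R–Y: 22 × €2 = €44
Total cost = €781.
R ships 63 of its 63, leaving 0.

0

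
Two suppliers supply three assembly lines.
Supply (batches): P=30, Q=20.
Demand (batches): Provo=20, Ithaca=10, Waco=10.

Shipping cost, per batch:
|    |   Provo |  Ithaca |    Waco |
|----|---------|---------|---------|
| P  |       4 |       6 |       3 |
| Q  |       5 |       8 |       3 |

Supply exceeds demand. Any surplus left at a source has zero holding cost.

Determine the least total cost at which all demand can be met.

A cheapest plan:
  P–Provo: 20 × 4 = 80
  P–Ithaca: 10 × 6 = 60
  Q–Waco: 10 × 3 = 30
Total = 80 + 60 + 30 = 170.
(Supply check: P ships 30; Q ships 10.)

170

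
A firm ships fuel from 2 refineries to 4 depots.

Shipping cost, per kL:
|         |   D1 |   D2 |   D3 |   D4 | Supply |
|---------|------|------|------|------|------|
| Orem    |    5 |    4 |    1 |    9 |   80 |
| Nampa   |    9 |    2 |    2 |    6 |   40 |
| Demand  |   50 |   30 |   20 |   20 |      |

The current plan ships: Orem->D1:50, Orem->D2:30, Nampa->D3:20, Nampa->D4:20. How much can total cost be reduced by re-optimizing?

60

Current plan cost = 50·5 + 30·4 + 20·2 + 20·6 = 530.
Optimal plan:
  Orem->D1: 50 kL
  Orem->D2: 10 kL
  Orem->D3: 20 kL
  Nampa->D2: 20 kL
  Nampa->D4: 20 kL
Optimal cost = 470.
Saving = 530 − 470 = 60.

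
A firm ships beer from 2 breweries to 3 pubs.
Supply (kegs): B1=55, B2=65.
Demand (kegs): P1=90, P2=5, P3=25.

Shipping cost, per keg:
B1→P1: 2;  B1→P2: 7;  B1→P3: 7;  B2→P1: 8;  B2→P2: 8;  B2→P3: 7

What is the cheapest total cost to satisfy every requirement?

605

One minimum-cost allocation:
  B1–P1: 55 × 2 = 110
  B2–P1: 35 × 8 = 280
  B2–P2: 5 × 8 = 40
  B2–P3: 25 × 7 = 175
Total = 110 + 280 + 40 + 175 = 605.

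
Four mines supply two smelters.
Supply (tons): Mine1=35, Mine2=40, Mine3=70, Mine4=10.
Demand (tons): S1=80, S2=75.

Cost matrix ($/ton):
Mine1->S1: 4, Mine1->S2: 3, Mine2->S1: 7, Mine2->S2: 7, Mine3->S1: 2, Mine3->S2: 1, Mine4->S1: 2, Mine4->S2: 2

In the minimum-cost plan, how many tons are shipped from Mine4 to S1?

Solving gives:
  Mine1->S1: 30 × $4 = $120
  Mine1->S2: 5 × $3 = $15
  Mine2->S1: 40 × $7 = $280
  Mine3->S2: 70 × $1 = $70
  Mine4->S1: 10 × $2 = $20
Total cost = $505.
So Mine4→S1 carries 10 tons.

10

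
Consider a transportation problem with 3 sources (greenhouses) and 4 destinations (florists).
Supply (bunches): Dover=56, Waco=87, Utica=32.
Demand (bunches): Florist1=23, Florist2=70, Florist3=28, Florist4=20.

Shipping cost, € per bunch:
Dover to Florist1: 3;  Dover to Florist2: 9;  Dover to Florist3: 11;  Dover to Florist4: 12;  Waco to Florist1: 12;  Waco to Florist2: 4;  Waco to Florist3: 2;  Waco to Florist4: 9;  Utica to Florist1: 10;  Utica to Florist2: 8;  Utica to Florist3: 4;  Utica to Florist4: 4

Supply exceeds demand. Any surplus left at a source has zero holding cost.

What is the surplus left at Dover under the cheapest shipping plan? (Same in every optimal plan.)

33

Minimum-cost shipments:
  Dover–Florist1: 23 bunches
  Waco–Florist2: 70 bunches
  Waco–Florist3: 17 bunches
  Utica–Florist3: 11 bunches
  Utica–Florist4: 20 bunches
Total cost = €507.
Dover ships 23 of its 56, leaving 33.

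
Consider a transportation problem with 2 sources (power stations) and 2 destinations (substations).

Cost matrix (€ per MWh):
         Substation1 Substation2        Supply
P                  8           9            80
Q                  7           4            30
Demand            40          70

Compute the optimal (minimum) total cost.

800

One minimum-cost allocation:
  P->Substation1: 40 MWh
  P->Substation2: 40 MWh
  Q->Substation2: 30 MWh
Total cost = €800.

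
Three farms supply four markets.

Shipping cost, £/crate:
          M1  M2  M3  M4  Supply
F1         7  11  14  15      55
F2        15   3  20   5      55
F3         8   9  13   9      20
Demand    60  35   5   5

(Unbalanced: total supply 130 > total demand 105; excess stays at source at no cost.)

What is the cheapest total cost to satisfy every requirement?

620

One minimum-cost allocation:
  F1–M1: 55 × £7 = £385
  F2–M2: 35 × £3 = £105
  F2–M4: 5 × £5 = £25
  F3–M1: 5 × £8 = £40
  F3–M3: 5 × £13 = £65
Total = 385 + 105 + 25 + 40 + 65 = £620.
(Supply check: F1 ships 55; F2 ships 40; F3 ships 10.)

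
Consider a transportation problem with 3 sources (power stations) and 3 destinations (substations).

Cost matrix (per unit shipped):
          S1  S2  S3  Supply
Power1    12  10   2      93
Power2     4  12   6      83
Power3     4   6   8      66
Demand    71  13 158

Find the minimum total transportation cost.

938

Optimal allocation:
  Power1 to S3: 93 × 2 = 186
  Power2 to S1: 18 × 4 = 72
  Power2 to S3: 65 × 6 = 390
  Power3 to S1: 53 × 4 = 212
  Power3 to S2: 13 × 6 = 78
Total = 186 + 72 + 390 + 212 + 78 = 938.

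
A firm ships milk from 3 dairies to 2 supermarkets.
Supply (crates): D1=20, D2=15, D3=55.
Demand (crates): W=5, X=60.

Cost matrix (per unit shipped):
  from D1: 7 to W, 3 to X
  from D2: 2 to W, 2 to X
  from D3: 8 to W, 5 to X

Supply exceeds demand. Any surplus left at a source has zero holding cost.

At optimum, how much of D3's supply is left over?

An optimal plan:
  D1 to X: 20 × 3 = 60
  D2 to W: 5 × 2 = 10
  D2 to X: 10 × 2 = 20
  D3 to X: 30 × 5 = 150
Total cost = 240.
D3 ships 30 of its 55, leaving 25.

25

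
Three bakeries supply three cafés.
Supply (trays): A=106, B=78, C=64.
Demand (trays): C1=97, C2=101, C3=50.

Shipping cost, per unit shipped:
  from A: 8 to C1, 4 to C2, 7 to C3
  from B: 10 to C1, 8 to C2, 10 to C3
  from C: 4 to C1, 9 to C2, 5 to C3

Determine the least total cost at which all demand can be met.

A cheapest plan:
  A→C2: 101 × 4 = 404
  A→C3: 5 × 7 = 35
  B→C1: 33 × 10 = 330
  B→C3: 45 × 10 = 450
  C→C1: 64 × 4 = 256
Total = 404 + 35 + 330 + 450 + 256 = 1475.
(Supply check: A ships 106; B ships 78; C ships 64.)

1475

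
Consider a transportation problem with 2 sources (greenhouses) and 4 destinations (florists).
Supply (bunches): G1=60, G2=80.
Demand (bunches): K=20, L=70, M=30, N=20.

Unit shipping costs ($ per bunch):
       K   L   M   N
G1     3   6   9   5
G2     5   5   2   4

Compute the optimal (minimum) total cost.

A cheapest plan:
  G1→K: 20 × $3 = $60
  G1→L: 40 × $6 = $240
  G2→L: 30 × $5 = $150
  G2→M: 30 × $2 = $60
  G2→N: 20 × $4 = $80
Total = 60 + 240 + 150 + 60 + 80 = $590.

590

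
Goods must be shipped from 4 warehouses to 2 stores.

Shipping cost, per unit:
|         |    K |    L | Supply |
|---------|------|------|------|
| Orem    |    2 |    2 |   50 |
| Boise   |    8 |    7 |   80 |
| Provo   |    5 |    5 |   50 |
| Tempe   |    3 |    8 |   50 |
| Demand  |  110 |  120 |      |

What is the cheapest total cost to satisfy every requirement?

1060

One minimum-cost allocation:
  Orem->K: 50 × 2 = 100
  Boise->L: 80 × 7 = 560
  Provo->K: 10 × 5 = 50
  Provo->L: 40 × 5 = 200
  Tempe->K: 50 × 3 = 150
Total = 100 + 560 + 50 + 200 + 150 = 1060.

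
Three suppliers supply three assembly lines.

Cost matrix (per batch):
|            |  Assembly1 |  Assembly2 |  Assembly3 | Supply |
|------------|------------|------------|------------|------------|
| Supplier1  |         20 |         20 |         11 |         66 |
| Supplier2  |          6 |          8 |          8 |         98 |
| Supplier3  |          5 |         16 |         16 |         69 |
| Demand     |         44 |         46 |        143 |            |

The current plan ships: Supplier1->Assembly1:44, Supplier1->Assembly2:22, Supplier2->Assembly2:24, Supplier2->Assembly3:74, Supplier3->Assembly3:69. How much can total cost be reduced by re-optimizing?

1078

Current plan cost = 44·20 + 22·20 + 24·8 + 74·8 + 69·16 = 3208.
Optimal plan:
  Supplier1->Assembly3: 66 × 11 = 726
  Supplier2->Assembly2: 21 × 8 = 168
  Supplier2->Assembly3: 77 × 8 = 616
  Supplier3->Assembly1: 44 × 5 = 220
  Supplier3->Assembly2: 25 × 16 = 400
Optimal cost = 2130.
Saving = 3208 − 2130 = 1078.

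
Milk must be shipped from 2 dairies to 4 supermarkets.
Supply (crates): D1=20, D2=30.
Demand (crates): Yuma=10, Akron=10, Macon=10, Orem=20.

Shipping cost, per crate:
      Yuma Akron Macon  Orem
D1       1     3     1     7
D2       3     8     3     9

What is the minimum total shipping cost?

Optimal allocation:
  D1→Yuma: 10 × 1 = 10
  D1→Akron: 10 × 3 = 30
  D2→Macon: 10 × 3 = 30
  D2→Orem: 20 × 9 = 180
Total = 10 + 30 + 30 + 180 = 250.
(Supply check: D1 ships 20; D2 ships 30.)

250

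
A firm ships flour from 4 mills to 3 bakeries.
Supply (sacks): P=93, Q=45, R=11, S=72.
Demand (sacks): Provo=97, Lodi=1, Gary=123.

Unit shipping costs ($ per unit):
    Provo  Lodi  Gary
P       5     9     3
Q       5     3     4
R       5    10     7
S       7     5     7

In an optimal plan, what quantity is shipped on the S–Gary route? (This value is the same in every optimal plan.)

0

Optimal shipments:
  P to Gary: 93 × $3 = $279
  Q to Provo: 15 × $5 = $75
  Q to Gary: 30 × $4 = $120
  R to Provo: 11 × $5 = $55
  S to Provo: 71 × $7 = $497
  S to Lodi: 1 × $5 = $5
Total cost = $1031.
The route S→Gary is not used.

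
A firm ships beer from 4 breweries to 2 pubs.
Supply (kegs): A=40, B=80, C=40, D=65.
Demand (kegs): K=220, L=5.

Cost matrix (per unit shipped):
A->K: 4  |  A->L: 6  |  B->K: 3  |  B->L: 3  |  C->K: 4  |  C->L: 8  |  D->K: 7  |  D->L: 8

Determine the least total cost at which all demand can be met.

1015

One minimum-cost allocation:
  A–K: 40 × 4 = 160
  B–K: 75 × 3 = 225
  B–L: 5 × 3 = 15
  C–K: 40 × 4 = 160
  D–K: 65 × 7 = 455
Total = 160 + 225 + 15 + 160 + 455 = 1015.
(Supply check: A ships 40; B ships 80; C ships 40; D ships 65.)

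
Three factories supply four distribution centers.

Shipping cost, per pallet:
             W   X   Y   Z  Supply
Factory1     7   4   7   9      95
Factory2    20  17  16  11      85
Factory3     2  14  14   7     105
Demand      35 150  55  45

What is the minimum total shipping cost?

2505

A cheapest plan:
  Factory1–X: 95 × 4 = 380
  Factory2–X: 30 × 17 = 510
  Factory2–Y: 55 × 16 = 880
  Factory3–W: 35 × 2 = 70
  Factory3–X: 25 × 14 = 350
  Factory3–Z: 45 × 7 = 315
Total = 380 + 510 + 880 + 70 + 350 + 315 = 2505.
(Supply check: Factory1 ships 95; Factory2 ships 85; Factory3 ships 105.)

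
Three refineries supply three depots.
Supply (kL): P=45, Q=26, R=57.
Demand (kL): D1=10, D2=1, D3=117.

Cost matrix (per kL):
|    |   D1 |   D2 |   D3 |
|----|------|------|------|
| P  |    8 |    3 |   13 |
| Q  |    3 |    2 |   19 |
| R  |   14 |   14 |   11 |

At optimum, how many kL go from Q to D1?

Solving gives:
  P->D3: 45 × 13 = 585
  Q->D1: 10 × 3 = 30
  Q->D2: 1 × 2 = 2
  Q->D3: 15 × 19 = 285
  R->D3: 57 × 11 = 627
Total cost = 1529.
So Q→D1 carries 10 kL.

10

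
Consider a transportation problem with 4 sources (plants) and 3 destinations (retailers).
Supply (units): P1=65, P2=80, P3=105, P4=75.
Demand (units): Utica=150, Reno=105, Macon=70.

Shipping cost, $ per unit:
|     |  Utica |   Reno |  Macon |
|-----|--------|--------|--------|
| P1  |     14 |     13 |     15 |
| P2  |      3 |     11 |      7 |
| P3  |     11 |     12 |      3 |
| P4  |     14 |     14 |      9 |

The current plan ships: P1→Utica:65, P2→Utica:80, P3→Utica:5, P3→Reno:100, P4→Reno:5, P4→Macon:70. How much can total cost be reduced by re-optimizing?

Current plan cost = 65·14 + 80·3 + 5·11 + 100·12 + 5·14 + 70·9 = $3105.
Optimal plan:
  P1–Reno: 65 units
  P2–Utica: 80 units
  P3–Utica: 35 units
  P3–Macon: 70 units
  P4–Utica: 35 units
  P4–Reno: 40 units
Optimal cost = $2730.
Saving = 3105 − 2730 = $375.

375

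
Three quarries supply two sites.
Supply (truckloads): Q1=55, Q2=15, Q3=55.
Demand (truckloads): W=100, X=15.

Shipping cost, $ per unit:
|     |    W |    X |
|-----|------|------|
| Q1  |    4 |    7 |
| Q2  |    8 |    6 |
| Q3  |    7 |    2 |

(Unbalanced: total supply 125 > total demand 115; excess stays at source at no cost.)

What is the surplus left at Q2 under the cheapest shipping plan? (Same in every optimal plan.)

10

An optimal plan:
  Q1–W: 55 × $4 = $220
  Q2–W: 5 × $8 = $40
  Q3–W: 40 × $7 = $280
  Q3–X: 15 × $2 = $30
Total cost = $570.
Q2 ships 5 of its 15, leaving 10.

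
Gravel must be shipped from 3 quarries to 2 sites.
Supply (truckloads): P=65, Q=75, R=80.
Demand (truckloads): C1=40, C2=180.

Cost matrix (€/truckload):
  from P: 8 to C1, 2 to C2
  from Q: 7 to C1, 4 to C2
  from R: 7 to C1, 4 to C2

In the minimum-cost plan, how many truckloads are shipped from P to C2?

65

Solving gives:
  P to C2: 65 truckloads
  Q to C1: 40 truckloads
  Q to C2: 35 truckloads
  R to C2: 80 truckloads
Total cost = €870.
So P→C2 carries 65 truckloads.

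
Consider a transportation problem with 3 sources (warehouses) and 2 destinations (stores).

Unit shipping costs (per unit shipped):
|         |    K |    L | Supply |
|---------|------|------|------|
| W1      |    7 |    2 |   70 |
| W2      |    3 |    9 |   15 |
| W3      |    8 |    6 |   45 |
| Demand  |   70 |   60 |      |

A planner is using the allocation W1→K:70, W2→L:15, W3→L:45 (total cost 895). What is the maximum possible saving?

300

Current plan cost = 70·7 + 15·9 + 45·6 = 895.
Optimal plan:
  W1–K: 10 × 7 = 70
  W1–L: 60 × 2 = 120
  W2–K: 15 × 3 = 45
  W3–K: 45 × 8 = 360
Optimal cost = 595.
Saving = 895 − 595 = 300.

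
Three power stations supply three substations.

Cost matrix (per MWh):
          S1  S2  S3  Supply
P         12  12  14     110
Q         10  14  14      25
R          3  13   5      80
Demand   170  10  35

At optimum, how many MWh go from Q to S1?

25

The minimum-cost plan:
  P->S1: 65 × 12 = 780
  P->S2: 10 × 12 = 120
  P->S3: 35 × 14 = 490
  Q->S1: 25 × 10 = 250
  R->S1: 80 × 3 = 240
Total cost = 1880.
So Q→S1 carries 25 MWh.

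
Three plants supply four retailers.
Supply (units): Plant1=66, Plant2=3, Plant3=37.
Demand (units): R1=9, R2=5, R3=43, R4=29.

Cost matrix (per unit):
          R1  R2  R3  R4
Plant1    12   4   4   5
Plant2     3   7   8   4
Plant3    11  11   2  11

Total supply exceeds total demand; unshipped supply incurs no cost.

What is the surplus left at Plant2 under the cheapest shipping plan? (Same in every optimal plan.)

0

An optimal plan:
  Plant1→R1: 6 × 12 = 72
  Plant1→R2: 5 × 4 = 20
  Plant1→R3: 6 × 4 = 24
  Plant1→R4: 29 × 5 = 145
  Plant2→R1: 3 × 3 = 9
  Plant3→R3: 37 × 2 = 74
Total cost = 344.
Plant2 ships 3 of its 3, leaving 0.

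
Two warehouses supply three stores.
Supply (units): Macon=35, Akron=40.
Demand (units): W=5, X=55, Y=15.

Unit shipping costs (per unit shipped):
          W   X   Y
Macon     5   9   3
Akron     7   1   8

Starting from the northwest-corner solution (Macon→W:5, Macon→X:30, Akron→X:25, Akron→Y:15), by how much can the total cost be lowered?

195

Current plan cost = 5·5 + 30·9 + 25·1 + 15·8 = 440.
Optimal plan:
  Macon–W: 5 × 5 = 25
  Macon–X: 15 × 9 = 135
  Macon–Y: 15 × 3 = 45
  Akron–X: 40 × 1 = 40
Optimal cost = 245.
Saving = 440 − 245 = 195.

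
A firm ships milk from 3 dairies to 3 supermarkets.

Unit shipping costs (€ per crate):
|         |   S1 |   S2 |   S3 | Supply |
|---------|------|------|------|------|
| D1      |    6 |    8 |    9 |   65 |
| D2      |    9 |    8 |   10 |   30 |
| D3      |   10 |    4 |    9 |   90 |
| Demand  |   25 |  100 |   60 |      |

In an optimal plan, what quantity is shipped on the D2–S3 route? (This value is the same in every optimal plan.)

20

Optimal shipments:
  D1 to S1: 25 × €6 = €150
  D1 to S3: 40 × €9 = €360
  D2 to S2: 10 × €8 = €80
  D2 to S3: 20 × €10 = €200
  D3 to S2: 90 × €4 = €360
Total cost = €1150.
So D2→S3 carries 20 crates.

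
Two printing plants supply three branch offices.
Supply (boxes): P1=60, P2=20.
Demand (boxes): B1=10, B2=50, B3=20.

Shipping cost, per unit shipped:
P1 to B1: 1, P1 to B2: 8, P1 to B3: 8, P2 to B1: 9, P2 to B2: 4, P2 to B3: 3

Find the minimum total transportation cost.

One minimum-cost allocation:
  P1–B1: 10 × 1 = 10
  P1–B2: 50 × 8 = 400
  P2–B3: 20 × 3 = 60
Total = 10 + 400 + 60 = 470.
(Supply check: P1 ships 60; P2 ships 20.)

470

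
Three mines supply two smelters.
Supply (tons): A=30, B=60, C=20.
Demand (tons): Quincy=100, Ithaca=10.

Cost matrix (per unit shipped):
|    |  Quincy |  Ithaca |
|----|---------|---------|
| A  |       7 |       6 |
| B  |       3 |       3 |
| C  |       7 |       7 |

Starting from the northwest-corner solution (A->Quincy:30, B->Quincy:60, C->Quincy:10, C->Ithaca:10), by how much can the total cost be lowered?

Current plan cost = 30·7 + 60·3 + 10·7 + 10·7 = 530.
Optimal plan:
  A→Quincy: 20 × 7 = 140
  A→Ithaca: 10 × 6 = 60
  B→Quincy: 60 × 3 = 180
  C→Quincy: 20 × 7 = 140
Optimal cost = 520.
Saving = 530 − 520 = 10.

10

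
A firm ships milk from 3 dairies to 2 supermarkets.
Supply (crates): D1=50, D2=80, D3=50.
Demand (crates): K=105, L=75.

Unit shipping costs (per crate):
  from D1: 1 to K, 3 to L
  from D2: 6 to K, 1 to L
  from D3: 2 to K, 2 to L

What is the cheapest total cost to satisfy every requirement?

255

An optimal shipping plan:
  D1–K: 50 × 1 = 50
  D2–K: 5 × 6 = 30
  D2–L: 75 × 1 = 75
  D3–K: 50 × 2 = 100
Total = 50 + 30 + 75 + 100 = 255.
(Supply check: D1 ships 50; D2 ships 80; D3 ships 50.)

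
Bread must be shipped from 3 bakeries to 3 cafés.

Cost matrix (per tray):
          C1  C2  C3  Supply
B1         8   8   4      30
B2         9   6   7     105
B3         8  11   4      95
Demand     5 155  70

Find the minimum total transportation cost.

1410

An optimal shipping plan:
  B1 to C2: 30 trays
  B2 to C2: 105 trays
  B3 to C1: 5 trays
  B3 to C2: 20 trays
  B3 to C3: 70 trays
Total cost = 1410.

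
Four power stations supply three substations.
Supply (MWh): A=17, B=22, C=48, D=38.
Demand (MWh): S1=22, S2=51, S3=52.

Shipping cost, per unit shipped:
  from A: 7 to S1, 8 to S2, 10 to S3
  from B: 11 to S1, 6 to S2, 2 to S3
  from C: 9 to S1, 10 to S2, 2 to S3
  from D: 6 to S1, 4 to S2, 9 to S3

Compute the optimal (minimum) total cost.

493

A cheapest plan:
  A->S1: 17 MWh
  B->S2: 18 MWh
  B->S3: 4 MWh
  C->S3: 48 MWh
  D->S1: 5 MWh
  D->S2: 33 MWh
Total cost = 493.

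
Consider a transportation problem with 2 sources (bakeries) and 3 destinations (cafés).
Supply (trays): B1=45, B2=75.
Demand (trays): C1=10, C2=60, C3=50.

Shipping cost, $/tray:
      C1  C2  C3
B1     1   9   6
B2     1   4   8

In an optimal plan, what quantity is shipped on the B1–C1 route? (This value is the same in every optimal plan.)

0

The minimum-cost plan:
  B1→C3: 45 trays
  B2→C1: 10 trays
  B2→C2: 60 trays
  B2→C3: 5 trays
Total cost = $560.
The route B1→C1 is not used.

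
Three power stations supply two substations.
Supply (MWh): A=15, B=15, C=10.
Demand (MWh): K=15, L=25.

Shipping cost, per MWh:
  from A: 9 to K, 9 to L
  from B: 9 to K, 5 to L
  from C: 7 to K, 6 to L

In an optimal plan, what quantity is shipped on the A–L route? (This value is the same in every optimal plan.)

Optimal shipments:
  A->K: 15 × 9 = 135
  B->L: 15 × 5 = 75
  C->L: 10 × 6 = 60
Total cost = 270.
The route A→L is not used.

0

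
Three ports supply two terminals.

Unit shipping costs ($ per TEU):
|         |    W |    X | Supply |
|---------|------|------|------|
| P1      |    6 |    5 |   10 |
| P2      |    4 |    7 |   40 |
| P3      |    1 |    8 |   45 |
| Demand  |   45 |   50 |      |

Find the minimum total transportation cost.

375

One minimum-cost allocation:
  P1 to X: 10 × $5 = $50
  P2 to X: 40 × $7 = $280
  P3 to W: 45 × $1 = $45
Total = 50 + 280 + 45 = $375.
(Supply check: P1 ships 10; P2 ships 40; P3 ships 45.)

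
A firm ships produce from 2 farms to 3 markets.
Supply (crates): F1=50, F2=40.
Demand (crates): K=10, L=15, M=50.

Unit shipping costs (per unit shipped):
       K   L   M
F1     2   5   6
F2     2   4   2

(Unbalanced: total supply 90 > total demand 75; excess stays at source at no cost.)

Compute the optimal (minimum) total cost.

An optimal shipping plan:
  F1→K: 10 crates
  F1→L: 15 crates
  F1→M: 10 crates
  F2→M: 40 crates
Total cost = 235.

235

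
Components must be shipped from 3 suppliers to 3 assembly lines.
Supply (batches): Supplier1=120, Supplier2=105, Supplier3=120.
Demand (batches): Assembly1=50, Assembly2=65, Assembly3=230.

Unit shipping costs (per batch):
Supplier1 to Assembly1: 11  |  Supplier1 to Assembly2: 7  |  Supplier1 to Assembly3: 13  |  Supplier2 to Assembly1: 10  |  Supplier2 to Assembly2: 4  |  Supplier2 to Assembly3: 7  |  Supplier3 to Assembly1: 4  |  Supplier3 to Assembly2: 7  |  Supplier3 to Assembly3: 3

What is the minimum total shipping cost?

An optimal shipping plan:
  Supplier1→Assembly1: 50 × 11 = 550
  Supplier1→Assembly2: 65 × 7 = 455
  Supplier1→Assembly3: 5 × 13 = 65
  Supplier2→Assembly3: 105 × 7 = 735
  Supplier3→Assembly3: 120 × 3 = 360
Total = 550 + 455 + 65 + 735 + 360 = 2165.

2165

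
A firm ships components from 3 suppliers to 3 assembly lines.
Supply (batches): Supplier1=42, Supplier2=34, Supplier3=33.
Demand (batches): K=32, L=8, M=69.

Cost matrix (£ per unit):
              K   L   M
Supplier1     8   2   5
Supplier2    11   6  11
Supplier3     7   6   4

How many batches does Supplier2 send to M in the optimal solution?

0

Solving gives:
  Supplier1–L: 6 batches
  Supplier1–M: 36 batches
  Supplier2–K: 32 batches
  Supplier2–L: 2 batches
  Supplier3–M: 33 batches
Total cost = £688.
The route Supplier2→M is not used.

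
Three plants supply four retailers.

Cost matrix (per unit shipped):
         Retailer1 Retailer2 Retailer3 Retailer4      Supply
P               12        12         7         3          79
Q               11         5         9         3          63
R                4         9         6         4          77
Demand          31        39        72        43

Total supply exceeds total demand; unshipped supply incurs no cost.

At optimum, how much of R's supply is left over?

An optimal plan:
  P->Retailer3: 26 × 7 = 182
  P->Retailer4: 43 × 3 = 129
  Q->Retailer2: 39 × 5 = 195
  R->Retailer1: 31 × 4 = 124
  R->Retailer3: 46 × 6 = 276
Total cost = 906.
R ships 77 of its 77, leaving 0.

0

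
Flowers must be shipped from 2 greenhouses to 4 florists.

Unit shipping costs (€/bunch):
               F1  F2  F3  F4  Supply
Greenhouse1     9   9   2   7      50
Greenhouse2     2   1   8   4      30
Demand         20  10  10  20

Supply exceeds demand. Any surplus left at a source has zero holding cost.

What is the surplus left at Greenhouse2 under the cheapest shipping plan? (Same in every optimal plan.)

Minimum-cost shipments:
  Greenhouse1–F3: 10 bunches
  Greenhouse1–F4: 20 bunches
  Greenhouse2–F1: 20 bunches
  Greenhouse2–F2: 10 bunches
Total cost = €210.
Greenhouse2 ships 30 of its 30, leaving 0.

0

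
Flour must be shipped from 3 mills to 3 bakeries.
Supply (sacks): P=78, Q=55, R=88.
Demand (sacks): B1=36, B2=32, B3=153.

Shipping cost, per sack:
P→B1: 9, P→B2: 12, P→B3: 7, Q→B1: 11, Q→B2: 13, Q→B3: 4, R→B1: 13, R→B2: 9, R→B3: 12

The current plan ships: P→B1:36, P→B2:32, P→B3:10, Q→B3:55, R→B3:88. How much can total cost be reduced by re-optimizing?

Current plan cost = 36·9 + 32·12 + 10·7 + 55·4 + 88·12 = 2054.
Optimal plan:
  P–B3: 78 sacks
  Q–B3: 55 sacks
  R–B1: 36 sacks
  R–B2: 32 sacks
  R–B3: 20 sacks
Optimal cost = 1762.
Saving = 2054 − 1762 = 292.

292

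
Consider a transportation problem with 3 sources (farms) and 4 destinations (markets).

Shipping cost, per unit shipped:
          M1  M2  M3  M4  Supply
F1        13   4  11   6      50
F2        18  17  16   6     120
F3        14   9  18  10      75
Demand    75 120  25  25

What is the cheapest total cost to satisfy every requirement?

A cheapest plan:
  F1→M2: 50 crates
  F2→M1: 70 crates
  F2→M3: 25 crates
  F2→M4: 25 crates
  F3→M1: 5 crates
  F3→M2: 70 crates
Total cost = 2710.

2710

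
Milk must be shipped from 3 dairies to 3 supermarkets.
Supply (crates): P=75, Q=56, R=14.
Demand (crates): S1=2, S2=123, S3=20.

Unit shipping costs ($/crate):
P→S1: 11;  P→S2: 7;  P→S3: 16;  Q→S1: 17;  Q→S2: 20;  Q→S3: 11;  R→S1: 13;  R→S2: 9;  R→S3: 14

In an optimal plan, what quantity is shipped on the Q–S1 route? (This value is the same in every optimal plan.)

2

Solving gives:
  P–S2: 75 × $7 = $525
  Q–S1: 2 × $17 = $34
  Q–S2: 34 × $20 = $680
  Q–S3: 20 × $11 = $220
  R–S2: 14 × $9 = $126
Total cost = $1585.
So Q→S1 carries 2 crates.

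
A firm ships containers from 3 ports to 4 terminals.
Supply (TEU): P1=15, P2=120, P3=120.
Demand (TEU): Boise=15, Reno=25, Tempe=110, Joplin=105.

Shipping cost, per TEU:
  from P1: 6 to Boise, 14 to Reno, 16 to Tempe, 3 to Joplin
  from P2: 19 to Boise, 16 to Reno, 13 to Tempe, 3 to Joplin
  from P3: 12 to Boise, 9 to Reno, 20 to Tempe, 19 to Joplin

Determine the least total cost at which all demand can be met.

2710

Optimal allocation:
  P1→Joplin: 15 × 3 = 45
  P2→Tempe: 30 × 13 = 390
  P2→Joplin: 90 × 3 = 270
  P3→Boise: 15 × 12 = 180
  P3→Reno: 25 × 9 = 225
  P3→Tempe: 80 × 20 = 1600
Total = 45 + 390 + 270 + 180 + 225 + 1600 = 2710.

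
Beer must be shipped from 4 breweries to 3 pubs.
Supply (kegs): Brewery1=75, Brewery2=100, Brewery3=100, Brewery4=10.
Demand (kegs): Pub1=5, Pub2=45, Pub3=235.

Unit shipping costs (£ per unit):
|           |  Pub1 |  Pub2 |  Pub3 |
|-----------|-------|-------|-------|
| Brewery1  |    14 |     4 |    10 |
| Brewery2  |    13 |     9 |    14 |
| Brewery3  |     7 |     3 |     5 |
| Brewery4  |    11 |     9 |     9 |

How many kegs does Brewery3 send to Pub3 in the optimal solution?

100

Solving gives:
  Brewery1->Pub2: 45 × £4 = £180
  Brewery1->Pub3: 30 × £10 = £300
  Brewery2->Pub1: 5 × £13 = £65
  Brewery2->Pub3: 95 × £14 = £1330
  Brewery3->Pub3: 100 × £5 = £500
  Brewery4->Pub3: 10 × £9 = £90
Total cost = £2465.
So Brewery3→Pub3 carries 100 kegs.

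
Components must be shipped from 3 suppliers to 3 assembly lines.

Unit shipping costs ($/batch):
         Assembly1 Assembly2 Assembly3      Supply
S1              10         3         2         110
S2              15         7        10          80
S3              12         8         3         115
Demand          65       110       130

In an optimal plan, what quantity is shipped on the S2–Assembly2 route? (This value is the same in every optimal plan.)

80

Solving gives:
  S1→Assembly1: 65 × $10 = $650
  S1→Assembly2: 30 × $3 = $90
  S1→Assembly3: 15 × $2 = $30
  S2→Assembly2: 80 × $7 = $560
  S3→Assembly3: 115 × $3 = $345
Total cost = $1675.
So S2→Assembly2 carries 80 batches.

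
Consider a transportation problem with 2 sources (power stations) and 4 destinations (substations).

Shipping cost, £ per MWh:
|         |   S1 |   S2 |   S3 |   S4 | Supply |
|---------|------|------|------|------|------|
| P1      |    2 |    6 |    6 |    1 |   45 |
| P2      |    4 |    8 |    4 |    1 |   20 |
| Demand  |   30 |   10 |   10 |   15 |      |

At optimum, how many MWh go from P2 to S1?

0

Solving gives:
  P1 to S1: 30 × £2 = £60
  P1 to S2: 10 × £6 = £60
  P1 to S4: 5 × £1 = £5
  P2 to S3: 10 × £4 = £40
  P2 to S4: 10 × £1 = £10
Total cost = £175.
The route P2→S1 is not used.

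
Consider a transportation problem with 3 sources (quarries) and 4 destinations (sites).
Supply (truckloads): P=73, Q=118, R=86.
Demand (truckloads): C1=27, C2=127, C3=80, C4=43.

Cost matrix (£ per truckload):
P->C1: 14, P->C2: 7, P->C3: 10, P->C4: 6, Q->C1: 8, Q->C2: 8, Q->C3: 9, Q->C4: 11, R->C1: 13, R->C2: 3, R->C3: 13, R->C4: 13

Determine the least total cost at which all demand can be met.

1750

A cheapest plan:
  P–C2: 30 truckloads
  P–C4: 43 truckloads
  Q–C1: 27 truckloads
  Q–C2: 11 truckloads
  Q–C3: 80 truckloads
  R–C2: 86 truckloads
Total cost = £1750.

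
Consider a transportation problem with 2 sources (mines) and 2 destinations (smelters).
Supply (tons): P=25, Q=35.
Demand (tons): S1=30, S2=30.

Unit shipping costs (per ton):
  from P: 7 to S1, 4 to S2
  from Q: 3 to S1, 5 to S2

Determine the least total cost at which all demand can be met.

215

A cheapest plan:
  P to S2: 25 × 4 = 100
  Q to S1: 30 × 3 = 90
  Q to S2: 5 × 5 = 25
Total = 100 + 90 + 25 = 215.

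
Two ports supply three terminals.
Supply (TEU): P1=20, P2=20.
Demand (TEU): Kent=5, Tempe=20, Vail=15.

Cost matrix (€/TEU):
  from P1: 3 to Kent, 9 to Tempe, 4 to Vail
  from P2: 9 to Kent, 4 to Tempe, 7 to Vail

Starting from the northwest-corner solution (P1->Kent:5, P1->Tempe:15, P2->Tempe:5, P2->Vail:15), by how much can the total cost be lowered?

120

Current plan cost = 5·3 + 15·9 + 5·4 + 15·7 = €275.
Optimal plan:
  P1 to Kent: 5 × €3 = €15
  P1 to Vail: 15 × €4 = €60
  P2 to Tempe: 20 × €4 = €80
Optimal cost = €155.
Saving = 275 − 155 = €120.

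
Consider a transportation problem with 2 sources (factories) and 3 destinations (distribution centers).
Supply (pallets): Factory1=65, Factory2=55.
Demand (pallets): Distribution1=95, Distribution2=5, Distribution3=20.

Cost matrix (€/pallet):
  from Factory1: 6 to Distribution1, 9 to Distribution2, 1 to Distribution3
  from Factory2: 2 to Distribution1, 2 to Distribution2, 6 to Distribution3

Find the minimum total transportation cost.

A cheapest plan:
  Factory1→Distribution1: 45 × €6 = €270
  Factory1→Distribution3: 20 × €1 = €20
  Factory2→Distribution1: 50 × €2 = €100
  Factory2→Distribution2: 5 × €2 = €10
Total = 270 + 20 + 100 + 10 = €400.

400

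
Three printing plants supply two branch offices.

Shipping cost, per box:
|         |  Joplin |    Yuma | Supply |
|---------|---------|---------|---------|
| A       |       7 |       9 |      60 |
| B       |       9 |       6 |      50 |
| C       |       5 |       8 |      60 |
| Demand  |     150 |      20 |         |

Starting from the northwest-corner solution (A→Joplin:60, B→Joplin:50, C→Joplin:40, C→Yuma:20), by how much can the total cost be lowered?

Current plan cost = 60·7 + 50·9 + 40·5 + 20·8 = 1230.
Optimal plan:
  A→Joplin: 60 boxes
  B→Joplin: 30 boxes
  B→Yuma: 20 boxes
  C→Joplin: 60 boxes
Optimal cost = 1110.
Saving = 1230 − 1110 = 120.

120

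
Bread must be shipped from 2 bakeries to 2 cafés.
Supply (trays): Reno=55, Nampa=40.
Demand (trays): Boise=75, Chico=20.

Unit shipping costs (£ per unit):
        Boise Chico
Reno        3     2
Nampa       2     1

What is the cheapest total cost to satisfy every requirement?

225

An optimal shipping plan:
  Reno→Boise: 35 × £3 = £105
  Reno→Chico: 20 × £2 = £40
  Nampa→Boise: 40 × £2 = £80
Total = 105 + 40 + 80 = £225.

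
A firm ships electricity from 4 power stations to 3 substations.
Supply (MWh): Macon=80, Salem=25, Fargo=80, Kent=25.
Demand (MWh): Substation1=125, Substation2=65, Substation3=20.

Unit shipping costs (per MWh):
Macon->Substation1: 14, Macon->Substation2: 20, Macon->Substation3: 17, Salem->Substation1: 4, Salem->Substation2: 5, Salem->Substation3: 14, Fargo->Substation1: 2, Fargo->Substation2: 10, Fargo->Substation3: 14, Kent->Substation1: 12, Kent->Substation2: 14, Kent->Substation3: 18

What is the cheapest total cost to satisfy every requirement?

Optimal allocation:
  Macon->Substation1: 45 × 14 = 630
  Macon->Substation2: 15 × 20 = 300
  Macon->Substation3: 20 × 17 = 340
  Salem->Substation2: 25 × 5 = 125
  Fargo->Substation1: 80 × 2 = 160
  Kent->Substation2: 25 × 14 = 350
Total = 630 + 300 + 340 + 125 + 160 + 350 = 1905.

1905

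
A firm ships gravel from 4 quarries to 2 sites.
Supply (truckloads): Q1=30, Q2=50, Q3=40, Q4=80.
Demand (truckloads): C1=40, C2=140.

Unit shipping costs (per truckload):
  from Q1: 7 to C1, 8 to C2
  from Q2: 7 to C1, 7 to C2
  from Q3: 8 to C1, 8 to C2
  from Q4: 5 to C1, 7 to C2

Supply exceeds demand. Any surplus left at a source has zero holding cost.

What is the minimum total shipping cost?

An optimal shipping plan:
  Q1 to C2: 30 × 8 = 240
  Q2 to C2: 50 × 7 = 350
  Q3 to C2: 20 × 8 = 160
  Q4 to C1: 40 × 5 = 200
  Q4 to C2: 40 × 7 = 280
Total = 240 + 350 + 160 + 200 + 280 = 1230.

1230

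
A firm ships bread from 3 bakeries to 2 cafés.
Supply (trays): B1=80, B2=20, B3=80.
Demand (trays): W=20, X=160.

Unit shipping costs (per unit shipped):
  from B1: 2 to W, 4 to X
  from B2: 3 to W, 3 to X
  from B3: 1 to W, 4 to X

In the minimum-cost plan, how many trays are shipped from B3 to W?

The minimum-cost plan:
  B1->X: 80 × 4 = 320
  B2->X: 20 × 3 = 60
  B3->W: 20 × 1 = 20
  B3->X: 60 × 4 = 240
Total cost = 640.
So B3→W carries 20 trays.

20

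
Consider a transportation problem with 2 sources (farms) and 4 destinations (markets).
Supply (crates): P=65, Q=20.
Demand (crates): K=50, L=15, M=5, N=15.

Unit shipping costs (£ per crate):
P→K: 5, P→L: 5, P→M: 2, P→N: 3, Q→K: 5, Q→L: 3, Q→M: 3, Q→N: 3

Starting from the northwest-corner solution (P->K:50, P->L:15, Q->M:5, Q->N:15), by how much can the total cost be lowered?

35

Current plan cost = 50·5 + 15·5 + 5·3 + 15·3 = £385.
Optimal plan:
  P–K: 45 crates
  P–M: 5 crates
  P–N: 15 crates
  Q–K: 5 crates
  Q–L: 15 crates
Optimal cost = £350.
Saving = 385 − 350 = £35.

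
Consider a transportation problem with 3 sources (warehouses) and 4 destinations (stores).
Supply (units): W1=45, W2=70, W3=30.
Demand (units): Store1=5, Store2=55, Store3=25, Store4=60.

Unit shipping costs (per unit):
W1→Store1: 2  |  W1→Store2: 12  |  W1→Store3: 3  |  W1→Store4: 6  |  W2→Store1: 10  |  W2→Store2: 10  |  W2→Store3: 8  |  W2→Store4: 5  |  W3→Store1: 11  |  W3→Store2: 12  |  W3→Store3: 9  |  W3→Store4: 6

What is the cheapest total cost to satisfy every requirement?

A cheapest plan:
  W1→Store1: 5 × 2 = 10
  W1→Store3: 25 × 3 = 75
  W1→Store4: 15 × 6 = 90
  W2→Store2: 55 × 10 = 550
  W2→Store4: 15 × 5 = 75
  W3→Store4: 30 × 6 = 180
Total = 10 + 75 + 90 + 550 + 75 + 180 = 980.

980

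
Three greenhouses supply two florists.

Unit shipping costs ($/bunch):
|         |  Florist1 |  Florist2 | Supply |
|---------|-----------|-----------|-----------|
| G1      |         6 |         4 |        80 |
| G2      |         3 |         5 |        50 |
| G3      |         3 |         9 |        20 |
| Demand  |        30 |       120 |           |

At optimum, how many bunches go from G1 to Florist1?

The minimum-cost plan:
  G1->Florist2: 80 × $4 = $320
  G2->Florist1: 10 × $3 = $30
  G2->Florist2: 40 × $5 = $200
  G3->Florist1: 20 × $3 = $60
Total cost = $610.
The route G1→Florist1 is not used.

0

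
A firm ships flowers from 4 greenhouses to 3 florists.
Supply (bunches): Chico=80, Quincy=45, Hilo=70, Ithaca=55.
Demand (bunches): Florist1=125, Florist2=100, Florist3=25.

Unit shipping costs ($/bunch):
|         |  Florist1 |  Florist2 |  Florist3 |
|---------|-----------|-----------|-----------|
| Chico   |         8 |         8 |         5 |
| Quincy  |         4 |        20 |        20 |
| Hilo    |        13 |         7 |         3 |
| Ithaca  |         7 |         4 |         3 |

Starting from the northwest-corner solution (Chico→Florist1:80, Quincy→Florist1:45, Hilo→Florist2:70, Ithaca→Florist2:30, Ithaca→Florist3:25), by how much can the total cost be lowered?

75

Current plan cost = 80·8 + 45·4 + 70·7 + 30·4 + 25·3 = $1505.
Optimal plan:
  Chico->Florist1: 80 × $8 = $640
  Quincy->Florist1: 45 × $4 = $180
  Hilo->Florist2: 45 × $7 = $315
  Hilo->Florist3: 25 × $3 = $75
  Ithaca->Florist2: 55 × $4 = $220
Optimal cost = $1430.
Saving = 1505 − 1430 = $75.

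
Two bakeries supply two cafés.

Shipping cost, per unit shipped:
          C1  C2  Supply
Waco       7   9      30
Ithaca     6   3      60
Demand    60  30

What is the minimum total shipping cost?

Optimal allocation:
  Waco to C1: 30 trays
  Ithaca to C1: 30 trays
  Ithaca to C2: 30 trays
Total cost = 480.

480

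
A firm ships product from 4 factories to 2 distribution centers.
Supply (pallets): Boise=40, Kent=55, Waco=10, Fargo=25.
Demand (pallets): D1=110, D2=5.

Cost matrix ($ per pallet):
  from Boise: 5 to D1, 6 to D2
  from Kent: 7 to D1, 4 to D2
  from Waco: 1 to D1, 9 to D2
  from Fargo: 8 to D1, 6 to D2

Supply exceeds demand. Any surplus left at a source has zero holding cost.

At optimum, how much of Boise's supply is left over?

0

An optimal plan:
  Boise->D1: 40 × $5 = $200
  Kent->D1: 50 × $7 = $350
  Kent->D2: 5 × $4 = $20
  Waco->D1: 10 × $1 = $10
  Fargo->D1: 10 × $8 = $80
Total cost = $660.
Boise ships 40 of its 40, leaving 0.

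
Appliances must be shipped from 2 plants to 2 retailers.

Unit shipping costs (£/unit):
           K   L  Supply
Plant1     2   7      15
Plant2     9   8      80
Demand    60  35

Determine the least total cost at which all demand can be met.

715

An optimal shipping plan:
  Plant1→K: 15 units
  Plant2→K: 45 units
  Plant2→L: 35 units
Total cost = £715.
(Supply check: Plant1 ships 15; Plant2 ships 80.)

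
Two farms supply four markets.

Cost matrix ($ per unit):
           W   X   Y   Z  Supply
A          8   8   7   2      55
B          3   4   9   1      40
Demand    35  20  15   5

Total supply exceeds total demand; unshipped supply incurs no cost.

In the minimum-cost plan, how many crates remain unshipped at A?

20

An optimal plan:
  A–X: 15 × $8 = $120
  A–Y: 15 × $7 = $105
  A–Z: 5 × $2 = $10
  B–W: 35 × $3 = $105
  B–X: 5 × $4 = $20
Total cost = $360.
A ships 35 of its 55, leaving 20.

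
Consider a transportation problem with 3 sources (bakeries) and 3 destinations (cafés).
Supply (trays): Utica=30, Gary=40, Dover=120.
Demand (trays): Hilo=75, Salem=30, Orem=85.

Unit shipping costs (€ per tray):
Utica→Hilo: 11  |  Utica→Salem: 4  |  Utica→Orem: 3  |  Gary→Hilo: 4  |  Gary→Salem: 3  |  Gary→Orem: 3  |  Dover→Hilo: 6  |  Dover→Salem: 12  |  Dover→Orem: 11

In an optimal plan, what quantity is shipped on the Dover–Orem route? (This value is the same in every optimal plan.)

Optimal shipments:
  Utica to Orem: 30 × €3 = €90
  Gary to Salem: 30 × €3 = €90
  Gary to Orem: 10 × €3 = €30
  Dover to Hilo: 75 × €6 = €450
  Dover to Orem: 45 × €11 = €495
Total cost = €1155.
So Dover→Orem carries 45 trays.

45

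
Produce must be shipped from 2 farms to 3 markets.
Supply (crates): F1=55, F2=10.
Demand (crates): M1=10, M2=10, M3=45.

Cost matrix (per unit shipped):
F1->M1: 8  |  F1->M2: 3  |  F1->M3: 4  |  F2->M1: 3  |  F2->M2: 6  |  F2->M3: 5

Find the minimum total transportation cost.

240

Optimal allocation:
  F1 to M2: 10 × 3 = 30
  F1 to M3: 45 × 4 = 180
  F2 to M1: 10 × 3 = 30
Total = 30 + 180 + 30 = 240.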